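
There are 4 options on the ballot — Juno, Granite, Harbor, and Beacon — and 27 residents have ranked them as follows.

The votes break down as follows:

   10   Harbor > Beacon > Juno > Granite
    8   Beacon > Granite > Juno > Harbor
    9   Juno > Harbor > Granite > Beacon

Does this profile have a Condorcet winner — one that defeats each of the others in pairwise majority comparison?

Head-to-head results (27 voters total):
Juno vs Granite: Juno wins 19–8.
Juno vs Harbor: Juno wins 17–10.
Juno vs Beacon: Beacon wins 18–9.
Granite vs Harbor: Harbor wins 19–8.
Granite vs Beacon: Beacon wins 18–9.
Harbor vs Beacon: Harbor wins 19–8.
No candidate beats all others: Juno beats Harbor beats Beacon beats Juno, a majority cycle.

No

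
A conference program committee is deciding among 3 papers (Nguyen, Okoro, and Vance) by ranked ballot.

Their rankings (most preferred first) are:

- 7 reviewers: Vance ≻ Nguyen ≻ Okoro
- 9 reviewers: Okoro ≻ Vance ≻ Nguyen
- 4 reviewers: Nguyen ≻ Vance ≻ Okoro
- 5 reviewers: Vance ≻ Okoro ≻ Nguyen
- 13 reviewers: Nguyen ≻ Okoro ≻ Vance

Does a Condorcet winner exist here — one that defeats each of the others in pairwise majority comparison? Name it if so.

Head-to-head results (38 voters total):
Nguyen vs Okoro: Nguyen wins 24–14.
Nguyen vs Vance: Vance wins 21–17.
Okoro vs Vance: Okoro wins 22–16.
No candidate beats all others: Nguyen beats Okoro beats Vance beats Nguyen, a majority cycle.

None — there is no Condorcet winner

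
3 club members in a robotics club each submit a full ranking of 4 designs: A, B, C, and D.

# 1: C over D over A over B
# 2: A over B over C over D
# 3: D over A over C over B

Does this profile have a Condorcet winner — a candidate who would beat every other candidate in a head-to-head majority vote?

Head-to-head results (3 voters total):
A vs B: A wins 3–0.
A vs C: A wins 2–1.
A vs D: D wins 2–1.
B vs C: C wins 2–1.
B vs D: D wins 2–1.
C vs D: C wins 2–1.
No candidate beats all others: A beats C beats D beats A, a majority cycle.

No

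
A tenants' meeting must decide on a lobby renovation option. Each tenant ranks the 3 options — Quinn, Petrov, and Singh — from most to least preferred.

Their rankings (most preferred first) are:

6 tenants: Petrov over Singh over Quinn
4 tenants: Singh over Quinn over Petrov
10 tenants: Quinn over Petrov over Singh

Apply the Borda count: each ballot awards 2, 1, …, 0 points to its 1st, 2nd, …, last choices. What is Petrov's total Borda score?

Borda scores:
  Quinn: 6·0 + 4·1 + 10·2 = 24
  Petrov: 6·2 + 4·0 + 10·1 = 22
  Singh: 6·1 + 4·2 + 10·0 = 14

22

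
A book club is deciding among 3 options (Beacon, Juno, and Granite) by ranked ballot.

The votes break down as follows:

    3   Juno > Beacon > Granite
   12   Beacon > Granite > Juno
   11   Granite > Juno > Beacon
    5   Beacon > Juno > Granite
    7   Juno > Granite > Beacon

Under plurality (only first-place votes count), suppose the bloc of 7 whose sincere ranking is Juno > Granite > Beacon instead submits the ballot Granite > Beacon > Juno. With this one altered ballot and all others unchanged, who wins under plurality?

Granite

First-place totals with the altered ballot: Beacon 17, Juno 3, Granite 18.
The switch changes the winner from Beacon to Granite.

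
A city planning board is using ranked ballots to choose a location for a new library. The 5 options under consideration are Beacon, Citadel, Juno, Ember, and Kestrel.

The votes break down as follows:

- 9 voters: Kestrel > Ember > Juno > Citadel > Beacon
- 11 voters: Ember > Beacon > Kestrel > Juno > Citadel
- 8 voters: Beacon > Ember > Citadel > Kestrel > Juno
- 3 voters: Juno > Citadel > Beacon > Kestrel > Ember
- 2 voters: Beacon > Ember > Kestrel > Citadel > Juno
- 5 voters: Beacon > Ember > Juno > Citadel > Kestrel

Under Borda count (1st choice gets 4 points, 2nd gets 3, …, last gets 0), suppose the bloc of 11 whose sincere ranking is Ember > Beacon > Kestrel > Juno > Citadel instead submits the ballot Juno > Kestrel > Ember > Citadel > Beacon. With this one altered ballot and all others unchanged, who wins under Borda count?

Borda totals with the altered ballot: Beacon 66, Citadel 52, Juno 84, Ember 94, Kestrel 84.
The winner is unchanged: still Ember.

Ember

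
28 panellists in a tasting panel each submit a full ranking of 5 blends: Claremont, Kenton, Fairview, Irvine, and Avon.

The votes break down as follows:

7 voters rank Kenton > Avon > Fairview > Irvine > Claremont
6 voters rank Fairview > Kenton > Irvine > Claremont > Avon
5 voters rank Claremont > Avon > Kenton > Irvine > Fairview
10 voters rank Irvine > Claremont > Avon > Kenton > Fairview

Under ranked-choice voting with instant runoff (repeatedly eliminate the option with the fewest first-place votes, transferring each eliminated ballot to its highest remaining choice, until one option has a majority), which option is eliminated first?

Avon

Round 1: Irvine 10, Kenton 7, Fairview 6, Claremont 5, Avon 0. Avon has the fewest and is eliminated.
Round 2: Irvine 10, Kenton 7, Fairview 6, Claremont 5. Claremont has the fewest and is eliminated.
Round 3: Kenton 12, Irvine 10, Fairview 6. Fairview has the fewest and is eliminated.
Round 4: Kenton 18, Irvine 10. Kenton has a majority.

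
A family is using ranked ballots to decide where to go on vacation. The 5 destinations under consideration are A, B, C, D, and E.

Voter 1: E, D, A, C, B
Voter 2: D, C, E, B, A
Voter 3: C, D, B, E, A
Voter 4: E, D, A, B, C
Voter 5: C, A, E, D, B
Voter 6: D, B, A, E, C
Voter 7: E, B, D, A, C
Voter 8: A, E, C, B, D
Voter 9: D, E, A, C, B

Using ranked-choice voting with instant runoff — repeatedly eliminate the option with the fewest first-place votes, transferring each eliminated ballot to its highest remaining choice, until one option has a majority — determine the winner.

Round 1: D 3, E 3, C 2, A 1, B 0. B has the fewest and is eliminated.
Round 2: D 3, E 3, C 2, A 1. A has the fewest and is eliminated.
Round 3: E 4, D 3, C 2. C has the fewest and is eliminated.
Round 4: E 5, D 4. E has a majority.

E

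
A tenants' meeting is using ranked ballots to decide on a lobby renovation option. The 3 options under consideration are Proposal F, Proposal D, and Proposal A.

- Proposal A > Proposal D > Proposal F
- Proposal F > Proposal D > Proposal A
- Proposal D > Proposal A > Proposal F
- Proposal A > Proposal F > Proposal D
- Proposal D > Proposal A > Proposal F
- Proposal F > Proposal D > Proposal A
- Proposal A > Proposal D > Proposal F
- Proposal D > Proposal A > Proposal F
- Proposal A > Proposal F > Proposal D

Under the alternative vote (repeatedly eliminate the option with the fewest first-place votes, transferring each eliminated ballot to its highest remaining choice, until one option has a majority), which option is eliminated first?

Proposal F

Round 1: Proposal A 4, Proposal D 3, Proposal F 2. Proposal F has the fewest and is eliminated.
Round 2: Proposal D 5, Proposal A 4. Proposal D has a majority.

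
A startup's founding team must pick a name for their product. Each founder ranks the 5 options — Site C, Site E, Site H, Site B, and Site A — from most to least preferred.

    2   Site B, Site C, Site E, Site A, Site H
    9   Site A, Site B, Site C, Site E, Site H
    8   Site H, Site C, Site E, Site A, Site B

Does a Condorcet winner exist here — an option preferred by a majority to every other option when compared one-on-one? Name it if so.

Head-to-head results (19 voters total):
Site C vs Site E: Site C wins 19–0.
Site C vs Site H: Site C wins 11–8.
Site C vs Site B: Site B wins 11–8.
Site C vs Site A: Site C wins 10–9.
Site E vs Site H: Site E wins 11–8.
Site E vs Site B: Site B wins 11–8.
Site E vs Site A: Site E wins 10–9.
Site H vs Site B: Site B wins 11–8.
Site H vs Site A: Site A wins 11–8.
Site B vs Site A: Site A wins 17–2.
No candidate beats all others: Site C beats Site A beats Site B beats Site C, a majority cycle.

None — there is no Condorcet winner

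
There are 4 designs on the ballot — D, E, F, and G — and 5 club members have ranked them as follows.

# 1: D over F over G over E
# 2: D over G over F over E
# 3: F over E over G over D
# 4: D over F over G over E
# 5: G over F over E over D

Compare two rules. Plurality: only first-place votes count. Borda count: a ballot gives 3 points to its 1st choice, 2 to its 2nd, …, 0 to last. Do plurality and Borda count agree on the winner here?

No

Plurality first-place counts: D 3, E 0, F 1, G 1 → D.
Borda totals: D 9, E 3, F 10, G 8 → F.
The two rules disagree: plurality picks D, Borda picks F.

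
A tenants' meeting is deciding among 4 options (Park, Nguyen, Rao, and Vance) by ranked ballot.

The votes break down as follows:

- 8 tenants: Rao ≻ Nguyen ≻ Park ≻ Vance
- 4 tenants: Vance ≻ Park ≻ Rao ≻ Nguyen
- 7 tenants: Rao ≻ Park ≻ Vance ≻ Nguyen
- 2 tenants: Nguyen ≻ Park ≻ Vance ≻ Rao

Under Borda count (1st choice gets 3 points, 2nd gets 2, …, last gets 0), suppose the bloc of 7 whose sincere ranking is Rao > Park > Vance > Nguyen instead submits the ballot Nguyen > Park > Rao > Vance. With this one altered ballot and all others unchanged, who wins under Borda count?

Borda totals with the altered ballot: Park 34, Nguyen 43, Rao 35, Vance 14.
The switch changes the winner from Rao to Nguyen.

Nguyen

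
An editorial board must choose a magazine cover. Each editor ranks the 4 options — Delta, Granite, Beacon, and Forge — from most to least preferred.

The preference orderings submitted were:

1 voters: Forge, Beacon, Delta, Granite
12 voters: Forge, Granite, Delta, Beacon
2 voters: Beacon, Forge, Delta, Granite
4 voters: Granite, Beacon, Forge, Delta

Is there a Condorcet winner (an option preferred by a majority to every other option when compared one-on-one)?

Yes

Head-to-head results (19 voters total):
Delta vs Granite: Granite wins 16–3.
Delta vs Beacon: Delta wins 12–7.
Delta vs Forge: Forge wins 19–0.
Granite vs Beacon: Granite wins 16–3.
Granite vs Forge: Forge wins 15–4.
Beacon vs Forge: Forge wins 13–6.
Forge beats each rival — Delta (19–0), Granite (15–4), Beacon (13–6) — so Forge is the Condorcet winner.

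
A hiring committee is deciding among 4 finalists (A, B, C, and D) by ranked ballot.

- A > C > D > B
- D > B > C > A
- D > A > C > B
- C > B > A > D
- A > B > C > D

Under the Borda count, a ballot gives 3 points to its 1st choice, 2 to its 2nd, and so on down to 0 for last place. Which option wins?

A

Borda scores:
  A: 3 + 0 + 2 + 1 + 3 = 9
  B: 0 + 2 + 0 + 2 + 2 = 6
  C: 2 + 1 + 1 + 3 + 1 = 8
  D: 1 + 3 + 3 + 0 + 0 = 7
A has the highest total.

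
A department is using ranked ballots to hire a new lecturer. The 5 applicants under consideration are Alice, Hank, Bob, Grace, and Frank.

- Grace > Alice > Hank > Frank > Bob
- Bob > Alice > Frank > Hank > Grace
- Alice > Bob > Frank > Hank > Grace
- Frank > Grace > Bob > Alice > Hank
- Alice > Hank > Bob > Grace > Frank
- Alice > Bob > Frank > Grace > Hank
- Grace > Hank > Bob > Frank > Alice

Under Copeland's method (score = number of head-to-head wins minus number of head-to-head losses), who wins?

Pairwise results:
  Alice vs Hank: Alice wins 6–1.
  Alice vs Bob: Alice wins 4–3.
  Alice vs Grace: Alice wins 4–3.
  Alice vs Frank: Alice wins 5–2.
  Hank vs Bob: Bob wins 4–3.
  Hank vs Grace: Grace wins 4–3.
  Hank vs Frank: Frank wins 4–3.
  Bob vs Grace: Bob wins 4–3.
  Bob vs Frank: Bob wins 5–2.
  Grace vs Frank: Frank wins 4–3.
Copeland scores (wins − losses):
  Alice: 4 − 0 = 4
  Hank: 0 − 4 = -4
  Bob: 3 − 1 = 2
  Grace: 1 − 3 = -2
  Frank: 2 − 2 = 0
Alice has the best Copeland score.

Alice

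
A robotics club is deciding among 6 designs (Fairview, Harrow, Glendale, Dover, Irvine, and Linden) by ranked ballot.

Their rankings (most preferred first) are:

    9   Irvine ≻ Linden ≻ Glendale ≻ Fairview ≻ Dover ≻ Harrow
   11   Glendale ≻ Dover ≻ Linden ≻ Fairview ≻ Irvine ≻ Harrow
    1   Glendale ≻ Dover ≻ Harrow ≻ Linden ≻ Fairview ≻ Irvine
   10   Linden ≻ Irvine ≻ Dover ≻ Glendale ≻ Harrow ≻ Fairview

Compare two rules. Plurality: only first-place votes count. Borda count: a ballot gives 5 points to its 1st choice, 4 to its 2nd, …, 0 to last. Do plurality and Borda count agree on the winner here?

No

Plurality first-place counts: Fairview 0, Harrow 0, Glendale 12, Dover 0, Irvine 9, Linden 10 → Glendale.
Borda totals: Fairview 41, Harrow 13, Glendale 107, Dover 87, Irvine 96, Linden 121 → Linden.
The two rules disagree: plurality picks Glendale, Borda picks Linden.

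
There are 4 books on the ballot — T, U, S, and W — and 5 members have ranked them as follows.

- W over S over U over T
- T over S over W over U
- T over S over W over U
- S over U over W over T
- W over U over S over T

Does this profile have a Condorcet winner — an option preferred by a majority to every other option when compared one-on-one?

Head-to-head results (5 voters total):
T vs U: U wins 3–2.
T vs S: S wins 3–2.
T vs W: W wins 3–2.
U vs S: S wins 4–1.
U vs W: W wins 4–1.
S vs W: S wins 3–2.
S beats each rival — T (3–2), U (4–1), W (3–2) — so S is the Condorcet winner.

Yes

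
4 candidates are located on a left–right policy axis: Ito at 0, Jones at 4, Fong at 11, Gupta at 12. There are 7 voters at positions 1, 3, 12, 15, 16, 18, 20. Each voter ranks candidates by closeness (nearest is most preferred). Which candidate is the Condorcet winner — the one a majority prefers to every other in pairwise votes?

Gupta

With single-peaked preferences on a line, the Condorcet winner is the candidate closest to the median voter.
The median voter (position 15) is closest to Gupta at 12.
Check: Gupta vs Fong — voters closer to Gupta: 5 of 7.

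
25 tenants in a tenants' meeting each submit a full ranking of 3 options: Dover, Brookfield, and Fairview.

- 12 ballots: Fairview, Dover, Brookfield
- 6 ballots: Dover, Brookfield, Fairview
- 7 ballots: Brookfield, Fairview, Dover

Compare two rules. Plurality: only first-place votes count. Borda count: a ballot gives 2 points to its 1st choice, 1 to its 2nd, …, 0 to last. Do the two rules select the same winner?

Yes

Plurality first-place counts: Dover 6, Brookfield 7, Fairview 12 → Fairview.
Borda totals: Dover 24, Brookfield 20, Fairview 31 → Fairview.
The two rules agree on Fairview.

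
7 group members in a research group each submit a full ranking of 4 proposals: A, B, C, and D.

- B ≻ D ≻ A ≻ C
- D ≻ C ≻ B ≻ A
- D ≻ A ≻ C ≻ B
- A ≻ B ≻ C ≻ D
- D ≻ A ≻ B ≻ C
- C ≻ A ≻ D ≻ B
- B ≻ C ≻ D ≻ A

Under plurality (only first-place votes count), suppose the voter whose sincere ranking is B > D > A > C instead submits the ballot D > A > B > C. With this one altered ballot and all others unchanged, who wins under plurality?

First-place totals with the altered ballot: A 1, B 1, C 1, D 4.
The winner is unchanged: still D.

D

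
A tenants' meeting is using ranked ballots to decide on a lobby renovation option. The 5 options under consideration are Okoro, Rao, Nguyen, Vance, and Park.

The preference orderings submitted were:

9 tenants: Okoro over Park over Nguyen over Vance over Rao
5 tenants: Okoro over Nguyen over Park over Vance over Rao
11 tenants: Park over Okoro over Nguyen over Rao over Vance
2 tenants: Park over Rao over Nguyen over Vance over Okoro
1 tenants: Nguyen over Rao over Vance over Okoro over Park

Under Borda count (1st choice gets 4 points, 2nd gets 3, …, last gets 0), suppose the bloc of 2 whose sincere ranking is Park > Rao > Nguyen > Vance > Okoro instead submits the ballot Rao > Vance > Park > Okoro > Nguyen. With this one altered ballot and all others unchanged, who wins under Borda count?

Okoro

Borda totals with the altered ballot: Okoro 92, Rao 22, Nguyen 59, Vance 22, Park 85.
The winner is unchanged: still Okoro.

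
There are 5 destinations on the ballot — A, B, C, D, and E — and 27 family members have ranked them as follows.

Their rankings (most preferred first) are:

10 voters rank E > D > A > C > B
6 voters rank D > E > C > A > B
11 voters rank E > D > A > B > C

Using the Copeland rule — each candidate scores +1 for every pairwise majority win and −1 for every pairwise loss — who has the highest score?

Pairwise results:
  A vs B: A wins 27–0.
  A vs C: A wins 21–6.
  A vs D: D wins 27–0.
  A vs E: E wins 27–0.
  B vs C: C wins 16–11.
  B vs D: D wins 27–0.
  B vs E: E wins 27–0.
  C vs D: D wins 27–0.
  C vs E: E wins 27–0.
  D vs E: E wins 21–6.
Copeland scores (wins − losses):
  A: 2 − 2 = 0
  B: 0 − 4 = -4
  C: 1 − 3 = -2
  D: 3 − 1 = 2
  E: 4 − 0 = 4
E has the best Copeland score.

E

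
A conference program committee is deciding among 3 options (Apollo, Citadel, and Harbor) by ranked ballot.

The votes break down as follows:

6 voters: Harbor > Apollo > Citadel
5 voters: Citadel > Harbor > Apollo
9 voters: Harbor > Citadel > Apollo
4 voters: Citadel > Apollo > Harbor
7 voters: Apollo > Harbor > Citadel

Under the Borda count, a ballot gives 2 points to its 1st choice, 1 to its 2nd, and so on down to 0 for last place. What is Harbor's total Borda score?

42

Borda scores:
  Apollo: 6·1 + 5·0 + 9·0 + 4·1 + 7·2 = 24
  Citadel: 6·0 + 5·2 + 9·1 + 4·2 + 7·0 = 27
  Harbor: 6·2 + 5·1 + 9·2 + 4·0 + 7·1 = 42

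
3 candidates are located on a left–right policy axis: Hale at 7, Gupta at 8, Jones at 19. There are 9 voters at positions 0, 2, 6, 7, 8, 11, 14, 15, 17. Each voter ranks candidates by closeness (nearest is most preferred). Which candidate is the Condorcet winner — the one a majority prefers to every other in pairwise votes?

Gupta

With single-peaked preferences on a line, the Condorcet winner is the candidate closest to the median voter.
The median voter (position 8) is closest to Gupta at 8.
Check: Gupta vs Jones — voters closer to Gupta: 6 of 9.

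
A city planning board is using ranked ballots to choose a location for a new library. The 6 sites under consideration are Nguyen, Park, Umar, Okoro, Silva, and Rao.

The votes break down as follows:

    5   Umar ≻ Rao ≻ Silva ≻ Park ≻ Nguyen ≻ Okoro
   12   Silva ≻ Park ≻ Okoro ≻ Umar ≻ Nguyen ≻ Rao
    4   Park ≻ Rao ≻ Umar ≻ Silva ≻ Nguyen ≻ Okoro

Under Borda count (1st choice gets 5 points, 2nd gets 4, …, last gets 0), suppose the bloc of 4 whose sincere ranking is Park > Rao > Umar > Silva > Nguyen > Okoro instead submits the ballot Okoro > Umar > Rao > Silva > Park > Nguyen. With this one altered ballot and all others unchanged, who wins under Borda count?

Silva

Borda totals with the altered ballot: Nguyen 17, Park 62, Umar 65, Okoro 56, Silva 83, Rao 32.
The winner is unchanged: still Silva.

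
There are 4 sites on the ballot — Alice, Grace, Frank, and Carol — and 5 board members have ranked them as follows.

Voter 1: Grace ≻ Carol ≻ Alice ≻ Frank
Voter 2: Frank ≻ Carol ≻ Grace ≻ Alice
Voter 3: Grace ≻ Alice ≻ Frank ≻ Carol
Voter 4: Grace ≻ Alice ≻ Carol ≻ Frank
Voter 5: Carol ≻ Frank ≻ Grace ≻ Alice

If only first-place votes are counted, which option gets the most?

Grace

First-place vote totals:
  Alice: 0
  Grace: 3
  Frank: 1
  Carol: 1
Grace has the most first-place votes.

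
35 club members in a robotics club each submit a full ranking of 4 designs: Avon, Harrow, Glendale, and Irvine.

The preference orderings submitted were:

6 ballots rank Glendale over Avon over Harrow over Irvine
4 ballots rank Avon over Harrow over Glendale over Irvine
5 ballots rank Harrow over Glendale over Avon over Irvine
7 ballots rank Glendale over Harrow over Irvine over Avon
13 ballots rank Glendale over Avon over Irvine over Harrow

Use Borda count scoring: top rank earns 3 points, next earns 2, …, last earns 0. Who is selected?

Glendale

Borda scores:
  Avon: 6·2 + 4·3 + 5·1 + 7·0 + 13·2 = 55
  Harrow: 6·1 + 4·2 + 5·3 + 7·2 + 13·0 = 43
  Glendale: 6·3 + 4·1 + 5·2 + 7·3 + 13·3 = 92
  Irvine: 6·0 + 4·0 + 5·0 + 7·1 + 13·1 = 20
Glendale has the highest total.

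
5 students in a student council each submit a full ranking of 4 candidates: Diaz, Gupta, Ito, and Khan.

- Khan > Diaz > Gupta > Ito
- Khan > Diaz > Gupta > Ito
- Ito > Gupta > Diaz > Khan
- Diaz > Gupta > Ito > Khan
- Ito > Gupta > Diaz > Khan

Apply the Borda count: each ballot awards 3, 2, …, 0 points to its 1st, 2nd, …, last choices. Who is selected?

Borda scores:
  Diaz: 2 + 2 + 1 + 3 + 1 = 9
  Gupta: 1 + 1 + 2 + 2 + 2 = 8
  Ito: 0 + 0 + 3 + 1 + 3 = 7
  Khan: 3 + 3 + 0 + 0 + 0 = 6
Diaz has the highest total.

Diaz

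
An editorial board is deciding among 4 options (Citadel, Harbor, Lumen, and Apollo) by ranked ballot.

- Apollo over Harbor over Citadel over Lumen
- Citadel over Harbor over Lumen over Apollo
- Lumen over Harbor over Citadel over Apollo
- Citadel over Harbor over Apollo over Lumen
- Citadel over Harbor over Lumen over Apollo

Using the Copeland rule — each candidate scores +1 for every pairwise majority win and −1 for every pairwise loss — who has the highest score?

Citadel

Pairwise results:
  Citadel vs Harbor: Citadel wins 3–2.
  Citadel vs Lumen: Citadel wins 4–1.
  Citadel vs Apollo: Citadel wins 4–1.
  Harbor vs Lumen: Harbor wins 4–1.
  Harbor vs Apollo: Harbor wins 4–1.
  Lumen vs Apollo: Lumen wins 3–2.
Copeland scores (wins − losses):
  Citadel: 3 − 0 = 3
  Harbor: 2 − 1 = 1
  Lumen: 1 − 2 = -1
  Apollo: 0 − 3 = -3
Citadel has the best Copeland score.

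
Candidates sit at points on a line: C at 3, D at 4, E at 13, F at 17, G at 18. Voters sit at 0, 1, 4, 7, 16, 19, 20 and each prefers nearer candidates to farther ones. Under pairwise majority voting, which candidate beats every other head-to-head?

With single-peaked preferences on a line, the Condorcet winner is the candidate closest to the median voter.
The median voter (position 7) is closest to D at 4.
Check: D vs E — voters closer to D: 4 of 7.

D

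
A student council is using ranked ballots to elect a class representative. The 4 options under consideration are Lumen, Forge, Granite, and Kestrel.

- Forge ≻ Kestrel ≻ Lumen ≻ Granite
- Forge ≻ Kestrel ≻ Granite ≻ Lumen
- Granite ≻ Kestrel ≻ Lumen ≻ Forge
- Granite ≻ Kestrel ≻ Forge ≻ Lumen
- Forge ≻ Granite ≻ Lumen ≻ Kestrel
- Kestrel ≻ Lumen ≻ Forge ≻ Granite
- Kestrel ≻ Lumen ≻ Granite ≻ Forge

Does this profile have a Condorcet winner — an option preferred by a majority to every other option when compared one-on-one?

Head-to-head results (7 voters total):
Lumen vs Forge: Forge wins 4–3.
Lumen vs Granite: Granite wins 4–3.
Lumen vs Kestrel: Kestrel wins 6–1.
Forge vs Granite: Forge wins 4–3.
Forge vs Kestrel: Kestrel wins 4–3.
Granite vs Kestrel: Kestrel wins 4–3.
Kestrel beats each rival — Lumen (6–1), Forge (4–3), Granite (4–3) — so Kestrel is the Condorcet winner.

Yes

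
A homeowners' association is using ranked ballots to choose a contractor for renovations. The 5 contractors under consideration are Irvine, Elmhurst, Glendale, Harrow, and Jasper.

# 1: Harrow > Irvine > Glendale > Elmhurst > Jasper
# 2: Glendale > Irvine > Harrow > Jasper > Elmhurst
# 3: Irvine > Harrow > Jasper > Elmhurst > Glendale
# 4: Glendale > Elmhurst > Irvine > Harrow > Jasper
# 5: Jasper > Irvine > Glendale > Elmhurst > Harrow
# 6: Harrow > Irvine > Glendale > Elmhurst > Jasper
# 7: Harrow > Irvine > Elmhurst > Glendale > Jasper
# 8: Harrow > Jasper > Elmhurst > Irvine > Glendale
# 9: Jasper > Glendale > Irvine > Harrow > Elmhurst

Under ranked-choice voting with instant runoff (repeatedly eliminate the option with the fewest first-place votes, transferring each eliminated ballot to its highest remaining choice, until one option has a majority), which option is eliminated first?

Elmhurst

Round 1: Harrow 4, Glendale 2, Jasper 2, Irvine 1, Elmhurst 0. Elmhurst has the fewest and is eliminated.
Round 2: Harrow 4, Glendale 2, Jasper 2, Irvine 1. Irvine has the fewest and is eliminated.
Round 3: Harrow 5, Glendale 2, Jasper 2. Harrow has a majority.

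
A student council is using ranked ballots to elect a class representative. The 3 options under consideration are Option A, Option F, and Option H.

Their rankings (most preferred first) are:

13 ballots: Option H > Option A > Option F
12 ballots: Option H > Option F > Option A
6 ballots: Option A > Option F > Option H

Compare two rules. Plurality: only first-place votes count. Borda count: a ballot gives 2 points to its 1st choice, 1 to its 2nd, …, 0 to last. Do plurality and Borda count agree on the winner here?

Plurality first-place counts: Option A 6, Option F 0, Option H 25 → Option H.
Borda totals: Option A 25, Option F 18, Option H 50 → Option H.
The two rules agree on Option H.

Yes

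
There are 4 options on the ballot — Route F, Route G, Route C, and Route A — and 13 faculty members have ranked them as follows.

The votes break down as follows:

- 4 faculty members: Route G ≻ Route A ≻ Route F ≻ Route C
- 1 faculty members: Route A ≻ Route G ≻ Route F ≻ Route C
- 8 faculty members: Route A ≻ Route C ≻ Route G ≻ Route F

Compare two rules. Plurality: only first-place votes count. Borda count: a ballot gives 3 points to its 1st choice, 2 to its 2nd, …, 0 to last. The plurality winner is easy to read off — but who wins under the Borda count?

Plurality first-place counts: Route F 0, Route G 4, Route C 0, Route A 9 → Route A.
Borda totals: Route F 5, Route G 22, Route C 16, Route A 35 → Route A.

Route A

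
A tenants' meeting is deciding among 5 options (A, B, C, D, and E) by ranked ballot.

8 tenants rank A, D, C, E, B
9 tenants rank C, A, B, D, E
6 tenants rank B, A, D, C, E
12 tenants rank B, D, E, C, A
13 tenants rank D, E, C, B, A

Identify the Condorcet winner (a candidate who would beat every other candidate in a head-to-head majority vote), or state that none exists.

There is no Condorcet winner

Head-to-head results (48 voters total):
A vs B: B wins 31–17.
A vs C: C wins 34–14.
A vs D: D wins 25–23.
A vs E: E wins 25–23.
B vs C: C wins 30–18.
B vs D: B wins 27–21.
B vs E: B wins 27–21.
C vs D: D wins 39–9.
C vs E: E wins 25–23.
D vs E: D wins 48–0.
No candidate beats all others: B beats D beats C beats B, a majority cycle.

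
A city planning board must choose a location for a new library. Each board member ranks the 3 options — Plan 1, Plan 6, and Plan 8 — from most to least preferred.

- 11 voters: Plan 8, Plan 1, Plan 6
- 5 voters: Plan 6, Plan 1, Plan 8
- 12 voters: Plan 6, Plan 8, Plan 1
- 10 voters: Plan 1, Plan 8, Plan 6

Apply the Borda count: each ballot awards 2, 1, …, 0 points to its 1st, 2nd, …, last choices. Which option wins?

Plan 8

Borda scores:
  Plan 1: 11·1 + 5·1 + 12·0 + 10·2 = 36
  Plan 6: 11·0 + 5·2 + 12·2 + 10·0 = 34
  Plan 8: 11·2 + 5·0 + 12·1 + 10·1 = 44
Plan 8 has the highest total.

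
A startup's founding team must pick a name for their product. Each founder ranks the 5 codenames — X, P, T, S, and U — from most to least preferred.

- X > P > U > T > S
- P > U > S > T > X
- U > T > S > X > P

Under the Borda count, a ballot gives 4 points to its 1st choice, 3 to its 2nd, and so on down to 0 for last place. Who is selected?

Borda scores:
  X: 4 + 0 + 1 = 5
  P: 3 + 4 + 0 = 7
  T: 1 + 1 + 3 = 5
  S: 0 + 2 + 2 = 4
  U: 2 + 3 + 4 = 9
U has the highest total.

U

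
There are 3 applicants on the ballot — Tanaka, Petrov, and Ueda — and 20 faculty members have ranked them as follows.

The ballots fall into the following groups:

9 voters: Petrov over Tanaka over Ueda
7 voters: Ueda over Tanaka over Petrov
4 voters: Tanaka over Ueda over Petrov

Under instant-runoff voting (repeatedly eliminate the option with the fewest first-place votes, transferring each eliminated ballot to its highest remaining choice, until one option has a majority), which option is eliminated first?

Tanaka

Round 1: Petrov 9, Ueda 7, Tanaka 4. Tanaka has the fewest and is eliminated.
Round 2: Ueda 11, Petrov 9. Ueda has a majority.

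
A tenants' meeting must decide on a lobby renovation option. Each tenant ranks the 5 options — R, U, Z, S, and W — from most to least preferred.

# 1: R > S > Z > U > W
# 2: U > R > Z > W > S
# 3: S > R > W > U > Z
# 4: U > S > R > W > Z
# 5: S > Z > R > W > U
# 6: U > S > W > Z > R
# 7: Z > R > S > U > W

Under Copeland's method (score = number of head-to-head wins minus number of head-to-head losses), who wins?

Pairwise results:
  R vs U: R wins 4–3.
  R vs Z: R wins 4–3.
  R vs S: S wins 4–3.
  R vs W: R wins 6–1.
  U vs Z: U wins 4–3.
  U vs S: S wins 4–3.
  U vs W: U wins 5–2.
  Z vs S: S wins 5–2.
  Z vs W: Z wins 4–3.
  S vs W: S wins 6–1.
Copeland scores (wins − losses):
  R: 3 − 1 = 2
  U: 2 − 2 = 0
  Z: 1 − 3 = -2
  S: 4 − 0 = 4
  W: 0 − 4 = -4
S has the best Copeland score.

S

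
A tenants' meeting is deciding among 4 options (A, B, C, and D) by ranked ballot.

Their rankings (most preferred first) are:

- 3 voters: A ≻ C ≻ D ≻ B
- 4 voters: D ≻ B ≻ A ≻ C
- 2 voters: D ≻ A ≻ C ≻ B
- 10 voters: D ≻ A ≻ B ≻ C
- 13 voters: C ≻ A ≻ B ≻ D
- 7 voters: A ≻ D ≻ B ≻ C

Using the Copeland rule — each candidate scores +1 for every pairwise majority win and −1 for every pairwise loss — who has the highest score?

A

Pairwise results:
  A vs B: A wins 35–4.
  A vs C: A wins 26–13.
  A vs D: A wins 23–16.
  B vs C: B wins 21–18.
  B vs D: D wins 26–13.
  C vs D: D wins 23–16.
Copeland scores (wins − losses):
  A: 3 − 0 = 3
  B: 1 − 2 = -1
  C: 0 − 3 = -3
  D: 2 − 1 = 1
A has the best Copeland score.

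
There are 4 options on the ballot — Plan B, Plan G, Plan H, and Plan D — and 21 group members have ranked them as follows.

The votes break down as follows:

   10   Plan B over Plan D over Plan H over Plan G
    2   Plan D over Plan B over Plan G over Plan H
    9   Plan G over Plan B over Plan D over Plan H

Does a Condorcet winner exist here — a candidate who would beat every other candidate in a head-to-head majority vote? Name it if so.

Plan B

Head-to-head results (21 voters total):
Plan B vs Plan G: Plan B wins 12–9.
Plan B vs Plan H: Plan B wins 21–0.
Plan B vs Plan D: Plan B wins 19–2.
Plan G vs Plan H: Plan G wins 11–10.
Plan G vs Plan D: Plan D wins 12–9.
Plan H vs Plan D: Plan D wins 21–0.
Plan B beats each rival — Plan G (12–9), Plan H (21–0), Plan D (19–2) — so Plan B is the Condorcet winner.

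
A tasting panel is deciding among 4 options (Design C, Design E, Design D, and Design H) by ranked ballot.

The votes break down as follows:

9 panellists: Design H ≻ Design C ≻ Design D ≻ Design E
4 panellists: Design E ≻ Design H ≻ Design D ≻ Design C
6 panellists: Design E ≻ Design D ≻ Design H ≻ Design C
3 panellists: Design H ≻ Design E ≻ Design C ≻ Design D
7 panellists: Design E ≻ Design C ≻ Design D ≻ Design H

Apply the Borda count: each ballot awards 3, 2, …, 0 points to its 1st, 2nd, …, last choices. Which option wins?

Borda scores:
  Design C: 9·2 + 4·0 + 6·0 + 3·1 + 7·2 = 35
  Design E: 9·0 + 4·3 + 6·3 + 3·2 + 7·3 = 57
  Design D: 9·1 + 4·1 + 6·2 + 3·0 + 7·1 = 32
  Design H: 9·3 + 4·2 + 6·1 + 3·3 + 7·0 = 50
Design E has the highest total.

Design E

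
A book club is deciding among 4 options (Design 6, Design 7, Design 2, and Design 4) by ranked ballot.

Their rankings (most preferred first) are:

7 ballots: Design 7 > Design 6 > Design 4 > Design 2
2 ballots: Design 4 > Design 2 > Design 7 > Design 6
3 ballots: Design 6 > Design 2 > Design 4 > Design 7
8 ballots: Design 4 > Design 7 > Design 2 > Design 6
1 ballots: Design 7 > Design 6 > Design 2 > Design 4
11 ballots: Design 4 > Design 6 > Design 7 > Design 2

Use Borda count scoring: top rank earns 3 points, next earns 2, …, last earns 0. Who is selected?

Borda scores:
  Design 6: 7·2 + 2·0 + 3·3 + 8·0 + 2 + 11·2 = 47
  Design 7: 7·3 + 2·1 + 3·0 + 8·2 + 3 + 11·1 = 53
  Design 2: 7·0 + 2·2 + 3·2 + 8·1 + 1 + 11·0 = 19
  Design 4: 7·1 + 2·3 + 3·1 + 8·3 + 0 + 11·3 = 73
Design 4 has the highest total.

Design 4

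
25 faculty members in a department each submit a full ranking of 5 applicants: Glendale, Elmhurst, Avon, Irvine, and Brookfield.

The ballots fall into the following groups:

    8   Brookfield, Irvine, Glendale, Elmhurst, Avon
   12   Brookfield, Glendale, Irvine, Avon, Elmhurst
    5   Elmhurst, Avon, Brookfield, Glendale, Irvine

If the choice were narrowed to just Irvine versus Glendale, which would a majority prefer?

Ballots ranking Irvine above Glendale: 8.
Ballots ranking Glendale above Irvine: 12+5 = 17.
Glendale wins the head-to-head, 17–8.

Glendale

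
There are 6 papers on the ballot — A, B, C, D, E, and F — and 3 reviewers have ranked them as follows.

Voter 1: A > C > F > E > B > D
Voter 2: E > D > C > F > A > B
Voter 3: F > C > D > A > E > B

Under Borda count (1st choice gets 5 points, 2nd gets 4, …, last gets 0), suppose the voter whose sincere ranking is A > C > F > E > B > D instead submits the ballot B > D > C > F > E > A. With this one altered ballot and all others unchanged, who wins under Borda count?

D

Borda totals with the altered ballot: A 3, B 5, C 10, D 11, E 7, F 9.
The switch changes the winner from C to D.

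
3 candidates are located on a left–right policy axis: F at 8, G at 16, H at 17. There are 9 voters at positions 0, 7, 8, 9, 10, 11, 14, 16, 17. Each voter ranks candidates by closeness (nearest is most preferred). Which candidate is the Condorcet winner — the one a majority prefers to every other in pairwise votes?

F

With single-peaked preferences on a line, the Condorcet winner is the candidate closest to the median voter.
The median voter (position 10) is closest to F at 8.
Check: F vs G — voters closer to F: 6 of 9.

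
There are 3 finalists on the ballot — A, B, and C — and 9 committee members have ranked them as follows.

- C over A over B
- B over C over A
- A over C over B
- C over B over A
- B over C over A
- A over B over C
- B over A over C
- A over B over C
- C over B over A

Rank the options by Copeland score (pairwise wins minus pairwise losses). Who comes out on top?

B

Pairwise results:
  A vs B: B wins 5–4.
  A vs C: C wins 5–4.
  B vs C: B wins 5–4.
Copeland scores (wins − losses):
  A: 0 − 2 = -2
  B: 2 − 0 = 2
  C: 1 − 1 = 0
B has the best Copeland score.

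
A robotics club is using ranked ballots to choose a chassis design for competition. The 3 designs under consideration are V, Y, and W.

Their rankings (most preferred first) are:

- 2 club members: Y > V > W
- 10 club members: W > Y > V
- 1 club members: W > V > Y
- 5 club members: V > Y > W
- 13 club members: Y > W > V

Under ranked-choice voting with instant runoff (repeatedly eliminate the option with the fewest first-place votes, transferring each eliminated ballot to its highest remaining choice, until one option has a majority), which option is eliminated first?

Round 1: Y 15, W 11, V 5. V has the fewest and is eliminated.
Round 2: Y 20, W 11. Y has a majority.

V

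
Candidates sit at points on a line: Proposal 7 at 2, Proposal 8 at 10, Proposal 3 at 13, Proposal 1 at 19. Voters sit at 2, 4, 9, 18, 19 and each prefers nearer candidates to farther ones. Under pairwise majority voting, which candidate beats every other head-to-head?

Proposal 8

With single-peaked preferences on a line, the Condorcet winner is the candidate closest to the median voter.
The median voter (position 9) is closest to Proposal 8 at 10.
Check: Proposal 8 vs Proposal 1 — voters closer to Proposal 8: 3 of 5.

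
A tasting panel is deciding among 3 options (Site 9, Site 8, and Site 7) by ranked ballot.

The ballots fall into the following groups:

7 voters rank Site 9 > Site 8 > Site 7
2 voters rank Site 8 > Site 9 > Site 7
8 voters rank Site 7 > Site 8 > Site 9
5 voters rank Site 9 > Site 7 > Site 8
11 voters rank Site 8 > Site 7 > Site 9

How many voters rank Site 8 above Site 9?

Ballots ranking Site 8 above Site 9: 2+8+11 = 21.
Ballots ranking Site 9 above Site 8: 7+5 = 12.
So 21 of 33 voters prefer Site 8 to Site 9.

21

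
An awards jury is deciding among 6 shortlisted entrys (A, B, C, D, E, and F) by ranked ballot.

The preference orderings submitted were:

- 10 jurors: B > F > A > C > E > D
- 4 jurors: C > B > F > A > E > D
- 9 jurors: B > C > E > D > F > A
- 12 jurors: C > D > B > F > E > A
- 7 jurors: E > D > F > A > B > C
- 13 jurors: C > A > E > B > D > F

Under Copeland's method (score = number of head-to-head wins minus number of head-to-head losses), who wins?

C

Pairwise results:
  A vs B: B wins 35–20.
  A vs C: C wins 38–17.
  A vs D: D wins 28–27.
  A vs E: E wins 28–27.
  A vs F: F wins 42–13.
  B vs C: C wins 29–26.
  B vs D: B wins 36–19.
  B vs E: B wins 35–20.
  B vs F: B wins 48–7.
  C vs D: C wins 48–7.
  C vs E: C wins 48–7.
  C vs F: C wins 38–17.
  D vs E: E wins 43–12.
  D vs F: D wins 41–14.
  E vs F: E wins 29–26.
Copeland scores (wins − losses):
  A: 0 − 5 = -5
  B: 4 − 1 = 3
  C: 5 − 0 = 5
  D: 2 − 3 = -1
  E: 3 − 2 = 1
  F: 1 − 4 = -3
C has the best Copeland score.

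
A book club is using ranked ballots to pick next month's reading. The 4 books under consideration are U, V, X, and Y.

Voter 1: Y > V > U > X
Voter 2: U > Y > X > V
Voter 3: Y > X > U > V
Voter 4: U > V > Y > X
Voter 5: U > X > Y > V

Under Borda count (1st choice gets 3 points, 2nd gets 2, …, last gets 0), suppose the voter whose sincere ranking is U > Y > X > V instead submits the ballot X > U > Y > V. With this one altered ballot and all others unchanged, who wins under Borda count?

U

Borda totals with the altered ballot: U 10, V 4, X 7, Y 9.
The winner is unchanged: still U.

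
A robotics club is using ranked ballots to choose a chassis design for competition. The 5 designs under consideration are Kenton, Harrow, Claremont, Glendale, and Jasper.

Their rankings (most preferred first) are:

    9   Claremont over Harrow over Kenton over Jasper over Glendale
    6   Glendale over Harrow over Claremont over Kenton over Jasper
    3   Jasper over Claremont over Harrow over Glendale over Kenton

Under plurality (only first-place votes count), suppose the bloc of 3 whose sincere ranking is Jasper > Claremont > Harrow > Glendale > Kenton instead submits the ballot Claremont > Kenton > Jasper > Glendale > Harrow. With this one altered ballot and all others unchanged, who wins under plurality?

First-place totals with the altered ballot: Kenton 0, Harrow 0, Claremont 12, Glendale 6, Jasper 0.
The winner is unchanged: still Claremont.

Claremont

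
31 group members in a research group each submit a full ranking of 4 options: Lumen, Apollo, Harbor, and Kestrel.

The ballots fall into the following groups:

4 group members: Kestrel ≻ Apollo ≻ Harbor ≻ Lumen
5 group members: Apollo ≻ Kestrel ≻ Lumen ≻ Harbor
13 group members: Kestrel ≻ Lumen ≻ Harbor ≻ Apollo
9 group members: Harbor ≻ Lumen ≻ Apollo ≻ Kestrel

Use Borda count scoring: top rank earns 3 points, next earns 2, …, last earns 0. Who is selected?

Kestrel

Borda scores:
  Lumen: 4·0 + 5·1 + 13·2 + 9·2 = 49
  Apollo: 4·2 + 5·3 + 13·0 + 9·1 = 32
  Harbor: 4·1 + 5·0 + 13·1 + 9·3 = 44
  Kestrel: 4·3 + 5·2 + 13·3 + 9·0 = 61
Kestrel has the highest total.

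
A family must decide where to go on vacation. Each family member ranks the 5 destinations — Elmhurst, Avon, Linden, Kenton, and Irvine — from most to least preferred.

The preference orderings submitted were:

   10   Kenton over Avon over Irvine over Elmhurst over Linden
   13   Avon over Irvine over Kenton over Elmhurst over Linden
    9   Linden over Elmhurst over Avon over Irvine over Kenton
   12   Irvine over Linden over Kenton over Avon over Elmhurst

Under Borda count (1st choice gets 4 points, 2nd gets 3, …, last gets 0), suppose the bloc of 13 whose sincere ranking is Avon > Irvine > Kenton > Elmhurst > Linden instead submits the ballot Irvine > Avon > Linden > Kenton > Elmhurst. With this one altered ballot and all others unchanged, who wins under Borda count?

Irvine

Borda totals with the altered ballot: Elmhurst 37, Avon 99, Linden 98, Kenton 77, Irvine 129.
The winner is unchanged: still Irvine.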